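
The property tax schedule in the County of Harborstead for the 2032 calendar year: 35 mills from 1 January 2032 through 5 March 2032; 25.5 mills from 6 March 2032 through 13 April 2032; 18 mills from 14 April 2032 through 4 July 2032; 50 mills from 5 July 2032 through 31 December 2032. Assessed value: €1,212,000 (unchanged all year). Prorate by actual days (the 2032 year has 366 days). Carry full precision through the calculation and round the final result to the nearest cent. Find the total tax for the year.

€45,517.89

1 January – 5 March 2032: 65 days at 35 mills → €1,212,000 × 3.5% × 65/366 = €7,533.6066
6 March – 13 April 2032: 39 days at 25.5 mills → €1,212,000 × 2.55% × 39/366 = €3,293.2623
14 April – 4 July 2032: 82 days at 18 mills → €1,212,000 × 1.8% × 82/366 = €4,887.7377
5 July – 31 December 2032: 180 days at 50 mills → €1,212,000 × 5% × 180/366 = €29,803.2787
Total = €45,517.8852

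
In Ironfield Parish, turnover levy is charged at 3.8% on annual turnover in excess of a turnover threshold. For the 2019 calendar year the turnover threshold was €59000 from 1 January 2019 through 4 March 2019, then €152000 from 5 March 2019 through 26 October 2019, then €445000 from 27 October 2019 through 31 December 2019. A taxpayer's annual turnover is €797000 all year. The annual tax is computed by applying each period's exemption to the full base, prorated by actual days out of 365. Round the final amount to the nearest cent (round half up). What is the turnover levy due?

€23106.71

1 January – 4 March 2019: 63 days, exemption €59000 → (€797000 − €59000) × 3.8% × 63/365 = €4840.4712
5 March – 26 October 2019: 236 days, exemption €152000 → (€797000 − €152000) × 3.8% × 236/365 = €15847.5616
27 October – 31 December 2019: 66 days, exemption €445000 → (€797000 − €445000) × 3.8% × 66/365 = €2418.6740
Total = €23106.7068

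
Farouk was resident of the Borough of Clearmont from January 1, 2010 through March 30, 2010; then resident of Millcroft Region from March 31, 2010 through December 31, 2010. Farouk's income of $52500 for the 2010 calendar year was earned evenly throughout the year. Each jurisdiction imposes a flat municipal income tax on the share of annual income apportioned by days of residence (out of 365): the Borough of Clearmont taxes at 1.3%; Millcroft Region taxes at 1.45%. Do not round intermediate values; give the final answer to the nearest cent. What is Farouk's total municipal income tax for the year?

$742.05

The Borough of Clearmont, January 1 – March 30, 2010: 89 days → $52500 × 1.3% × 89/365 = $166.4178
Millcroft Region, March 31 – December 31, 2010: 276 days → $52500 × 1.45% × 276/365 = $575.6301
Total = $742.0479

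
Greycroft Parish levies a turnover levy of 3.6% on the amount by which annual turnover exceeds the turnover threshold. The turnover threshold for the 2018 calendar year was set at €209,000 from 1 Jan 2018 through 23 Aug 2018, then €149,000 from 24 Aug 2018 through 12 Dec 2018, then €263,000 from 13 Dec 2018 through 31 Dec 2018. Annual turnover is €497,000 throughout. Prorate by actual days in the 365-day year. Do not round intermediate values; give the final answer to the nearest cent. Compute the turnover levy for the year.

€10,923.68

1 Jan – 23 Aug 2018: 235 days, exemption €209,000 → (€497,000 − €209,000) × 3.6% × 235/365 = €6,675.2877
24 Aug – 12 Dec 2018: 111 days, exemption €149,000 → (€497,000 − €149,000) × 3.6% × 111/365 = €3,809.8849
13 Dec – 31 Dec 2018: 19 days, exemption €263,000 → (€497,000 − €263,000) × 3.6% × 19/365 = €438.5096
Total = €10,923.6822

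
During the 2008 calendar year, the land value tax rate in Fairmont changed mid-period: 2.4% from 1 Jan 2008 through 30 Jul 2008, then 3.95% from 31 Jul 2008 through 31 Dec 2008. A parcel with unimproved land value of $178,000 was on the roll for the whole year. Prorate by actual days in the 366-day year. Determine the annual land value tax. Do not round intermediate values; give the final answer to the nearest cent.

$5,432.89

1 Jan – 30 Jul 2008: 212 days at 2.4% → $178,000 × 2.4% × 212/366 = $2,474.4918
31 Jul – 31 Dec 2008: 154 days at 3.95% → $178,000 × 3.95% × 154/366 = $2,958.3989
Total = $5,432.8907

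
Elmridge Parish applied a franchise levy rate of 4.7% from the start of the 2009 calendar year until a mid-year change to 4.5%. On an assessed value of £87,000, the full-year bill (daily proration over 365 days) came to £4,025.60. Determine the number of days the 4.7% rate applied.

232 days

Let d = days at the first rate; then 365 − d days at the second rate.
£87,000 × [4.7%·d + 4.5%·(365−d)] / 365 = £4,025.60
Solving gives d = 232, so the new rate took effect on 21 Aug 2009.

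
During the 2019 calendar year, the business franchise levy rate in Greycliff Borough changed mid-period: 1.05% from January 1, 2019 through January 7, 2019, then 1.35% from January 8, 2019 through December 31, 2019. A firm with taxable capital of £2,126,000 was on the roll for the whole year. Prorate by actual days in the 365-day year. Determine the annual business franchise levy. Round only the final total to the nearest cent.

January 1 – January 7, 2019: 7 days at 1.05% → £2,126,000 × 1.05% × 7/365 = £428.1123
January 8 – December 31, 2019: 358 days at 1.35% → £2,126,000 × 1.35% × 358/365 = £28,150.5699
Total = £28,578.6822

£28,578.68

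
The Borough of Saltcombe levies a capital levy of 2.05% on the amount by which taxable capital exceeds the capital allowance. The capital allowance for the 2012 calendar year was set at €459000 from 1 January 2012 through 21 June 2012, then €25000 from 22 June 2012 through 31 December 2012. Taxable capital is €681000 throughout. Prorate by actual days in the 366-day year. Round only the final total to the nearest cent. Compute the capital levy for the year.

€9242.59

1 January – 21 June 2012: 173 days, exemption €459000 → (€681000 − €459000) × 2.05% × 173/366 = €2151.1557
22 June – 31 December 2012: 193 days, exemption €25000 → (€681000 − €25000) × 2.05% × 193/366 = €7091.4317
Total = €9242.5874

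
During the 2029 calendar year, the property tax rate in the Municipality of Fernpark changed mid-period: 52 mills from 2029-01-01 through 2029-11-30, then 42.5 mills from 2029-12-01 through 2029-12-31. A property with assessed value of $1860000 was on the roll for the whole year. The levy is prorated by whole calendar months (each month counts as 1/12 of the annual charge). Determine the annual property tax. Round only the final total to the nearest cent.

2029-01-01 to 2029-11-30: 11 months at 52 mills → $1860000 × 5.2% × 11/12 = $88660.0000
2029-12-01 to 2029-12-31: 1 month at 42.5 mills → $1860000 × 4.25% × 1/12 = $6587.5000
Total = $95247.5000

$95247.50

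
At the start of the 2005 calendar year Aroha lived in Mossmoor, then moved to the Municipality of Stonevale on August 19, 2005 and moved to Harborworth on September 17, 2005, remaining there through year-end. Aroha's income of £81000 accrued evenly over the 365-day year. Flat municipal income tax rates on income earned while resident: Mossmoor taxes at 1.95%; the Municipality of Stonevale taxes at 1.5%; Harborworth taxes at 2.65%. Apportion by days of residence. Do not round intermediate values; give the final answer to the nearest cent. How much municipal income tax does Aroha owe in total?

Mossmoor, January 1 – August 18, 2005: 230 days → £81000 × 1.95% × 230/365 = £995.3014
The Municipality of Stonevale, August 19 – September 16, 2005: 29 days → £81000 × 1.5% × 29/365 = £96.5342
Harborworth, September 17 – December 31, 2005: 106 days → £81000 × 2.65% × 106/365 = £623.3671
Total = £1715.2027

£1715.20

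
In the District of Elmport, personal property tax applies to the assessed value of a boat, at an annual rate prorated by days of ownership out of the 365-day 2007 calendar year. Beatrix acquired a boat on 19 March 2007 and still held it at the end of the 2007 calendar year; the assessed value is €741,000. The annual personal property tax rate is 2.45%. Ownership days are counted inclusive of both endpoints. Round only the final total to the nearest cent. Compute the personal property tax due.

Days held (19 March – 31 December 2007): 288 out of 365
Tax = €741,000 × 2.45% × 288/365 = €14,324.6466

€14,324.65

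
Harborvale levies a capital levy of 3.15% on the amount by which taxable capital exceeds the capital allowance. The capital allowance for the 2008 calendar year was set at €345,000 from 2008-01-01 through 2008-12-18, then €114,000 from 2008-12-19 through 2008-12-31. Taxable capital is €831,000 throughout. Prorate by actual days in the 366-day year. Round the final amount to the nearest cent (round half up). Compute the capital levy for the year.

2008-01-01 to 2008-12-18: 353 days, exemption €345,000 → (€831,000 − €345,000) × 3.15% × 353/366 = €14,765.2377
2008-12-19 to 2008-12-31: 13 days, exemption €114,000 → (€831,000 − €114,000) × 3.15% × 13/366 = €802.2172
Total = €15,567.4549

€15,567.45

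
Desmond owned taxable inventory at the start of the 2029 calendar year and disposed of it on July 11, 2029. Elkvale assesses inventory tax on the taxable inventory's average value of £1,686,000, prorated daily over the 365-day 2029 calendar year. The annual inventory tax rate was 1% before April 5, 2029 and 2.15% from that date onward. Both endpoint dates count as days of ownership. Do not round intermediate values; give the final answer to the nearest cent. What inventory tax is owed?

January 1 – April 4, 2029: 94 days at 1% → £1,686,000 × 1% × 94/365 = £4,342.0274
April 5 – July 11, 2029: 98 days at 2.15% → £1,686,000 × 2.15% × 98/365 = £9,732.6082
Total = £14,074.6356

£14,074.64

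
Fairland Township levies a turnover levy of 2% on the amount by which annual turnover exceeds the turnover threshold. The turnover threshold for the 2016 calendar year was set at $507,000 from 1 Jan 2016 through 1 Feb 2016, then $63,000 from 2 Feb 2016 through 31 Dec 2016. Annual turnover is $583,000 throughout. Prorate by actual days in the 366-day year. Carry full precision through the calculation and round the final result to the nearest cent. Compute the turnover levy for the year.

$9,623.61

1 Jan – 1 Feb 2016: 32 days, exemption $507,000 → ($583,000 − $507,000) × 2% × 32/366 = $132.8962
2 Feb – 31 Dec 2016: 334 days, exemption $63,000 → ($583,000 − $63,000) × 2% × 334/366 = $9,490.7104
Total = $9,623.6066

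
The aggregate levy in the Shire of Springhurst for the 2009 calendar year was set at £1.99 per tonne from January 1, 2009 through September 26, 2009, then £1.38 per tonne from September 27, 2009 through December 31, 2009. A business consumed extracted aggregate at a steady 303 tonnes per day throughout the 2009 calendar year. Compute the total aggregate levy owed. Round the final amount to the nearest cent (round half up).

January 1 – September 26, 2009: 269 days × 303 tonnes/day = 81,507 tonnes at £1.99/tonne → £162198.93
September 27 – December 31, 2009: 96 days × 303 tonnes/day = 29,088 tonnes at £1.38/tonne → £40141.44

£202340.37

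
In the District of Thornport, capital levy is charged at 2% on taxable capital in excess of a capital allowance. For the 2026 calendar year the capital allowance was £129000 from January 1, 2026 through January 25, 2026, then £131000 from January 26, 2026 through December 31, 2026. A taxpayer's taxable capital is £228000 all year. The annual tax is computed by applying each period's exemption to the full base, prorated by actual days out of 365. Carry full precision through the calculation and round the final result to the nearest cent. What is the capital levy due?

£1942.74

January 1 – January 25, 2026: 25 days, exemption £129000 → (£228000 − £129000) × 2% × 25/365 = £135.6164
January 26 – December 31, 2026: 340 days, exemption £131000 → (£228000 − £131000) × 2% × 340/365 = £1807.1233
Total = £1942.7397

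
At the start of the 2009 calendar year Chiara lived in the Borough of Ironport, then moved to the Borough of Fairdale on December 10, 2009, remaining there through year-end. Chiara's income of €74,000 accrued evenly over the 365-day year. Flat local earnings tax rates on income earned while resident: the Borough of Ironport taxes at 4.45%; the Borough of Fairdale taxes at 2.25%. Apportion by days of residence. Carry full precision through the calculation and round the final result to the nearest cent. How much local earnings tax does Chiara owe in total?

€3,194.87

The Borough of Ironport, January 1 – December 9, 2009: 343 days → €74,000 × 4.45% × 343/365 = €3,094.5178
The Borough of Fairdale, December 10 – December 31, 2009: 22 days → €74,000 × 2.25% × 22/365 = €100.3562
Total = €3,194.8740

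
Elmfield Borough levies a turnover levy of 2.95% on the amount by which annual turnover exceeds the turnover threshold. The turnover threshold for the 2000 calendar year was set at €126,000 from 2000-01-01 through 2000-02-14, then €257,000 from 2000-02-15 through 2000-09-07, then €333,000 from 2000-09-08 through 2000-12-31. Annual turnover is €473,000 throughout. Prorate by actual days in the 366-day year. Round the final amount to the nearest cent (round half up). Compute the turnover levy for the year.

€6,142.69

2000-01-01 to 2000-02-14: 45 days, exemption €126,000 → (€473,000 − €126,000) × 2.95% × 45/366 = €1,258.5861
2000-02-15 to 2000-09-07: 206 days, exemption €257,000 → (€473,000 − €257,000) × 2.95% × 206/366 = €3,586.4262
2000-09-08 to 2000-12-31: 115 days, exemption €333,000 → (€473,000 − €333,000) × 2.95% × 115/366 = €1,297.6776
Total = €6,142.6899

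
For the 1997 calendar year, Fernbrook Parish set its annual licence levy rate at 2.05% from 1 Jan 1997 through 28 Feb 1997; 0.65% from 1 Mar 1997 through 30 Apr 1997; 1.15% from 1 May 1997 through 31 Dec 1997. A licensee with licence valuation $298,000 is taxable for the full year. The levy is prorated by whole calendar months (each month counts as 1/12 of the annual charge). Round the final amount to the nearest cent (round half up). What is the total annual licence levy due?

$3,625.67

1 Jan – 28 Feb 1997: 2 months at 2.05% → $298,000 × 2.05% × 2/12 = $1,018.1667
1 Mar – 30 Apr 1997: 2 months at 0.65% → $298,000 × 0.65% × 2/12 = $322.8333
1 May – 31 Dec 1997: 8 months at 1.15% → $298,000 × 1.15% × 8/12 = $2,284.6667
Total = $3,625.6667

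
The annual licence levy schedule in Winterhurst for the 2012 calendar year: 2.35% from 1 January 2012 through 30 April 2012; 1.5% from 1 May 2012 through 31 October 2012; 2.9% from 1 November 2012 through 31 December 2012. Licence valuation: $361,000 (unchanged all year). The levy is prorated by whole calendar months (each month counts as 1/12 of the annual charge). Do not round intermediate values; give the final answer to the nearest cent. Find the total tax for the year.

1 January – 30 April 2012: 4 months at 2.35% → $361,000 × 2.35% × 4/12 = $2,827.8333
1 May – 31 October 2012: 6 months at 1.5% → $361,000 × 1.5% × 6/12 = $2,707.5000
1 November – 31 December 2012: 2 months at 2.9% → $361,000 × 2.9% × 2/12 = $1,744.8333
Total = $7,280.1667

$7,280.17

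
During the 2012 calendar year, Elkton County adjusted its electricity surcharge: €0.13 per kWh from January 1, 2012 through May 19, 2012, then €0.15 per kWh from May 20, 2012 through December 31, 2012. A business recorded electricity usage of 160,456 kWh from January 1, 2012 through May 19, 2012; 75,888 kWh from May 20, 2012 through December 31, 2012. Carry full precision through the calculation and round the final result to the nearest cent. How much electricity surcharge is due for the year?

€32242.48

January 1 – May 19, 2012: 160,456 kWh at €0.13/kWh → €20859.28
May 20 – December 31, 2012: 75,888 kWh at €0.15/kWh → €11383.20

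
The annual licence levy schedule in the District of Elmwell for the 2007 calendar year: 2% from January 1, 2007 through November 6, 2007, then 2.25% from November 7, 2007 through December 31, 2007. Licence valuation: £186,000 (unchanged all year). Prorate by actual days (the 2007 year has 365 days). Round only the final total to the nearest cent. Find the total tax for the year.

January 1 – November 6, 2007: 310 days at 2% → £186,000 × 2% × 310/365 = £3,159.4521
November 7 – December 31, 2007: 55 days at 2.25% → £186,000 × 2.25% × 55/365 = £630.6164
Total = £3,790.0685

£3,790.07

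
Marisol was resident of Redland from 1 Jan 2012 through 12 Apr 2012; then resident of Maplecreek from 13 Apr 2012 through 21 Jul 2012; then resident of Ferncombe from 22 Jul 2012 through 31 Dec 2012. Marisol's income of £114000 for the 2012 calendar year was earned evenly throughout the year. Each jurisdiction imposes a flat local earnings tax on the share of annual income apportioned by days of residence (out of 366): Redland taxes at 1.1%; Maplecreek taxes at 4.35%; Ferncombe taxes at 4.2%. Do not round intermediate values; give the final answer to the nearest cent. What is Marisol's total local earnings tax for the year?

£3840.18

Redland, 1 Jan – 12 Apr 2012: 103 days → £114000 × 1.1% × 103/366 = £352.9016
Maplecreek, 13 Apr – 21 Jul 2012: 100 days → £114000 × 4.35% × 100/366 = £1354.9180
Ferncombe, 22 Jul – 31 Dec 2012: 163 days → £114000 × 4.2% × 163/366 = £2132.3607
Total = £3840.1803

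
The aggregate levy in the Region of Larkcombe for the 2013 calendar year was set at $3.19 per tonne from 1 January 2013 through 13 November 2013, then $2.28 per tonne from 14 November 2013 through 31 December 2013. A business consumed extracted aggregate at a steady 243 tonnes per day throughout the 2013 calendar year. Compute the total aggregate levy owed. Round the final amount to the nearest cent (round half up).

$272,322.81

1 January – 13 November 2013: 317 days × 243 tonnes/day = 77,031 tonnes at $3.19/tonne → $245,728.89
14 November – 31 December 2013: 48 days × 243 tonnes/day = 11,664 tonnes at $2.28/tonne → $26,593.92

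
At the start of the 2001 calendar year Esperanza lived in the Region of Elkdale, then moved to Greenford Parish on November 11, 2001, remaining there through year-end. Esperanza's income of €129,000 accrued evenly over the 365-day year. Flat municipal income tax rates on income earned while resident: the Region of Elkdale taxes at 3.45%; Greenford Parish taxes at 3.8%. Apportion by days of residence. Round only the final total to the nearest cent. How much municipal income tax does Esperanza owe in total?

The Region of Elkdale, January 1 – November 10, 2001: 314 days → €129,000 × 3.45% × 314/365 = €3,828.6493
Greenford Parish, November 11 – December 31, 2001: 51 days → €129,000 × 3.8% × 51/365 = €684.9370
Total = €4,513.5863

€4,513.59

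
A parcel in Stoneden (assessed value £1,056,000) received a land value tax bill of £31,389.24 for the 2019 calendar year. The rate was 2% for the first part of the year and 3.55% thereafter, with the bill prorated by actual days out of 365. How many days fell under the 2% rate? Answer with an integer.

136 days

Let d = days at the first rate; then 365 − d days at the second rate.
£1,056,000 × [2%·d + 3.55%·(365−d)] / 365 = £31,389.24
Solving gives d = 136, so the new rate took effect on 17 May 2019.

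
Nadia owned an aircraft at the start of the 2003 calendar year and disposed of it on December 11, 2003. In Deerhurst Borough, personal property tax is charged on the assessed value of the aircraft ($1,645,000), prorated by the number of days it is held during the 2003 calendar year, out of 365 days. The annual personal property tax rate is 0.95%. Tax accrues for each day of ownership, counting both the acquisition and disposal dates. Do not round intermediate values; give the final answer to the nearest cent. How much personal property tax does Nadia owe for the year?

Days held (January 1 – December 11, 2003): 345 out of 365
Tax = $1,645,000 × 0.95% × 345/365 = $14,771.1986

$14,771.20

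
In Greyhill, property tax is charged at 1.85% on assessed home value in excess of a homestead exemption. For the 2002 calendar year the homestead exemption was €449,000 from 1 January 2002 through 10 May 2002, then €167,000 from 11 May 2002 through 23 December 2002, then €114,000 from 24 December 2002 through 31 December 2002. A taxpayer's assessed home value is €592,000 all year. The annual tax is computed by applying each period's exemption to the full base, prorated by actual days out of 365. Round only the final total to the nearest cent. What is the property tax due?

1 January – 10 May 2002: 130 days, exemption €449,000 → (€592,000 − €449,000) × 1.85% × 130/365 = €942.2329
11 May – 23 December 2002: 227 days, exemption €167,000 → (€592,000 − €167,000) × 1.85% × 227/365 = €4,889.8288
24 December – 31 December 2002: 8 days, exemption €114,000 → (€592,000 − €114,000) × 1.85% × 8/365 = €193.8192
Total = €6,025.8808

€6,025.88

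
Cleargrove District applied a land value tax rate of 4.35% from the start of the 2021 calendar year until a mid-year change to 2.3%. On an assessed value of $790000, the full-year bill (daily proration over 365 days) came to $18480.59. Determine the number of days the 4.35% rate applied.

Let d = days at the first rate; then 365 − d days at the second rate.
$790000 × [4.35%·d + 2.3%·(365−d)] / 365 = $18480.59
Solving gives d = 7, so the new rate took effect on 8 January 2021.

7 days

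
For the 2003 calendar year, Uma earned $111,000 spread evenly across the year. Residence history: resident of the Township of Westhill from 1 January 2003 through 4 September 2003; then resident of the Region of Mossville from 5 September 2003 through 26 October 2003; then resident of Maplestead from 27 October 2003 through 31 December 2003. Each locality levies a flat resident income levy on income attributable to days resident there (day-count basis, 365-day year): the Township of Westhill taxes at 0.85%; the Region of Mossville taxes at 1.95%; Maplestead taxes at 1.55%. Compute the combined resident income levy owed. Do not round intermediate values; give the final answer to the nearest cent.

$1,257.95

The Township of Westhill, 1 January – 4 September 2003: 247 days → $111,000 × 0.85% × 247/365 = $638.4781
The Region of Mossville, 5 September – 26 October 2003: 52 days → $111,000 × 1.95% × 52/365 = $308.3671
Maplestead, 27 October – 31 December 2003: 66 days → $111,000 × 1.55% × 66/365 = $311.1041
Total = $1,257.9493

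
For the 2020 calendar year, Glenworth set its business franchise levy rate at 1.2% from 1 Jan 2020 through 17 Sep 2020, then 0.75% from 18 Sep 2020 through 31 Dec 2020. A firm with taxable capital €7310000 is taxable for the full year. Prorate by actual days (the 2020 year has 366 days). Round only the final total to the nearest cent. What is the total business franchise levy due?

1 Jan – 17 Sep 2020: 261 days at 1.2% → €7310000 × 1.2% × 261/366 = €62554.4262
18 Sep – 31 Dec 2020: 105 days at 0.75% → €7310000 × 0.75% × 105/366 = €15728.4836
Total = €78282.9098

€78282.91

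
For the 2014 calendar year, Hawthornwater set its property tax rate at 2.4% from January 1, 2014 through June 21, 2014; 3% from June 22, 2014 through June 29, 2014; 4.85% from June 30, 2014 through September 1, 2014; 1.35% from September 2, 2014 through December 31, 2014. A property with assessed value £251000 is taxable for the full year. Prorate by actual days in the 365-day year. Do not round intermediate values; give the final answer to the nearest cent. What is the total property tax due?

January 1 – June 21, 2014: 172 days at 2.4% → £251000 × 2.4% × 172/365 = £2838.7068
June 22 – June 29, 2014: 8 days at 3% → £251000 × 3% × 8/365 = £165.0411
June 30 – September 1, 2014: 64 days at 4.85% → £251000 × 4.85% × 64/365 = £2134.5315
September 2 – December 31, 2014: 121 days at 1.35% → £251000 × 1.35% × 121/365 = £1123.3110
Total = £6261.5904

£6261.59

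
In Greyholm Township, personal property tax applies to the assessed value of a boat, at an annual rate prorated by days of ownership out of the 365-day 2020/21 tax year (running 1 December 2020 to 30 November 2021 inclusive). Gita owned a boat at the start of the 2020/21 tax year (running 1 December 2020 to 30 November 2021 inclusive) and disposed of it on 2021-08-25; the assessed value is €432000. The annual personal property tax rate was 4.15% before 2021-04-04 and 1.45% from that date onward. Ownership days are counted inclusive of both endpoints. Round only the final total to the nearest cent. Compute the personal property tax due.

2020-12-01 to 2021-04-03: 124 days at 4.15% → €432000 × 4.15% × 124/365 = €6090.6082
2021-04-04 to 2021-08-25: 144 days at 1.45% → €432000 × 1.45% × 144/365 = €2471.2767
Total = €8561.8849

€8561.88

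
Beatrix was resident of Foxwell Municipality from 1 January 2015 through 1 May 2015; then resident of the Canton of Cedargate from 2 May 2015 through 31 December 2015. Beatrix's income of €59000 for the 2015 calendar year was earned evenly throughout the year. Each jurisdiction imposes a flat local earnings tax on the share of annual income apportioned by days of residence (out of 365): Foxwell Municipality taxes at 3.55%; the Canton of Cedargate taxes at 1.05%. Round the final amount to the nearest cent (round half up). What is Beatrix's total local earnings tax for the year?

Foxwell Municipality, 1 January – 1 May 2015: 121 days → €59000 × 3.55% × 121/365 = €694.3411
The Canton of Cedargate, 2 May – 31 December 2015: 244 days → €59000 × 1.05% × 244/365 = €414.1315
Total = €1108.4726

€1108.47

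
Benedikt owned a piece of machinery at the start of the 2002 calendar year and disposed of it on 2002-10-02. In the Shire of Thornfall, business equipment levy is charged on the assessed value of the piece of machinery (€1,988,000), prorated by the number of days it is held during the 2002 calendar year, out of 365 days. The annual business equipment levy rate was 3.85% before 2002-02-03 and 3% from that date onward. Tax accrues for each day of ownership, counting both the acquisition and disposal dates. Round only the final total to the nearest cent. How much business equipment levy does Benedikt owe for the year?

2002-01-01 to 2002-02-02: 33 days at 3.85% → €1,988,000 × 3.85% × 33/365 = €6,919.8740
2002-02-03 to 2002-10-02: 242 days at 3% → €1,988,000 × 3% × 242/365 = €39,542.1370
Total = €46,462.0110

€46,462.01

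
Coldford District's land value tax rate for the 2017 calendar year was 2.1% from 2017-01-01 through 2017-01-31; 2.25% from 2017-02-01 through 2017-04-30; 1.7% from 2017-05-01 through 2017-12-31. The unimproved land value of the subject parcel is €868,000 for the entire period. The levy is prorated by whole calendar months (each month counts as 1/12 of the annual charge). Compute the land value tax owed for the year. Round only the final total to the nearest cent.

2017-01-01 to 2017-01-31: 1 month at 2.1% → €868,000 × 2.1% × 1/12 = €1,519.0000
2017-02-01 to 2017-04-30: 3 months at 2.25% → €868,000 × 2.25% × 3/12 = €4,882.5000
2017-05-01 to 2017-12-31: 8 months at 1.7% → €868,000 × 1.7% × 8/12 = €9,837.3333
Total = €16,238.8333

€16,238.83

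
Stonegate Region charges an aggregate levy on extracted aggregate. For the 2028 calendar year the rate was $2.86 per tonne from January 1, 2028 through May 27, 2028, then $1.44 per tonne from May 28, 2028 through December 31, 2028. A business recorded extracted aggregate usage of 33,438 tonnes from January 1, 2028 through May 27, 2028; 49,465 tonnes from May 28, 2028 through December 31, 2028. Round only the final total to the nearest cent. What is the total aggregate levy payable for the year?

$166862.28

January 1 – May 27, 2028: 33,438 tonnes at $2.86/tonne → $95632.68
May 28 – December 31, 2028: 49,465 tonnes at $1.44/tonne → $71229.60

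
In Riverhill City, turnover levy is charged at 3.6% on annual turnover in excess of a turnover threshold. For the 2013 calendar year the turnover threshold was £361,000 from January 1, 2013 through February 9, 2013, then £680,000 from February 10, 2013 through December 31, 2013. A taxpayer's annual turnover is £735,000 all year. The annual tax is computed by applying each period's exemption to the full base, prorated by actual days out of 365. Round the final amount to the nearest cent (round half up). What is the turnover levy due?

January 1 – February 9, 2013: 40 days, exemption £361,000 → (£735,000 − £361,000) × 3.6% × 40/365 = £1,475.5068
February 10 – December 31, 2013: 325 days, exemption £680,000 → (£735,000 − £680,000) × 3.6% × 325/365 = £1,763.0137
Total = £3,238.5205

£3,238.52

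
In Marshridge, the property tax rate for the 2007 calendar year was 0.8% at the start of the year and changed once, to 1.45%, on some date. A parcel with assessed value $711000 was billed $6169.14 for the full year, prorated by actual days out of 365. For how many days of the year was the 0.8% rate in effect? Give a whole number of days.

Let d = days at the first rate; then 365 − d days at the second rate.
$711000 × [0.8%·d + 1.45%·(365−d)] / 365 = $6169.14
Solving gives d = 327, so the new rate took effect on November 24, 2007.

327 days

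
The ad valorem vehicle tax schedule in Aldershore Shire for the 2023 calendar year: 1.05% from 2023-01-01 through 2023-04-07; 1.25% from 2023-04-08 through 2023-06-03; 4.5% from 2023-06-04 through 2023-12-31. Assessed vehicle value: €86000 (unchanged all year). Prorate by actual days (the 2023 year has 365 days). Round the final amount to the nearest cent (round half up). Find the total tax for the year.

2023-01-01 to 2023-04-07: 97 days at 1.05% → €86000 × 1.05% × 97/365 = €239.9753
2023-04-08 to 2023-06-03: 57 days at 1.25% → €86000 × 1.25% × 57/365 = €167.8767
2023-06-04 to 2023-12-31: 211 days at 4.5% → €86000 × 4.5% × 211/365 = €2237.1781
Total = €2645.0301

€2645.03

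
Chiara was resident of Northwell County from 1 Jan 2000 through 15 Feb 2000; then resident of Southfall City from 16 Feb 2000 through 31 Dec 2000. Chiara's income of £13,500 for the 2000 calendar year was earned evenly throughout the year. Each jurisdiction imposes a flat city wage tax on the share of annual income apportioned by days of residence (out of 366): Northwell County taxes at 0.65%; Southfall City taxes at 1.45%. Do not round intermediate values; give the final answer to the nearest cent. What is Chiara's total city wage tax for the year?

Northwell County, 1 Jan – 15 Feb 2000: 46 days → £13,500 × 0.65% × 46/366 = £11.0287
Southfall City, 16 Feb – 31 Dec 2000: 320 days → £13,500 × 1.45% × 320/366 = £171.1475
Total = £182.1762

£182.18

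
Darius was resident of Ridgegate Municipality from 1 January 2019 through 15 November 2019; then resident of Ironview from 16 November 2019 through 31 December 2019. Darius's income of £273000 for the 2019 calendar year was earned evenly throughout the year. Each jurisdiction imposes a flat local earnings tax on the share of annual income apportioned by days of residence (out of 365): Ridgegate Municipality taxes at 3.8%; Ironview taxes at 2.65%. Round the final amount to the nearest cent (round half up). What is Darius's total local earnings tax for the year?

Ridgegate Municipality, 1 January – 15 November 2019: 319 days → £273000 × 3.8% × 319/365 = £9066.5918
Ironview, 16 November – 31 December 2019: 46 days → £273000 × 2.65% × 46/365 = £911.7452
Total = £9978.3370

£9978.34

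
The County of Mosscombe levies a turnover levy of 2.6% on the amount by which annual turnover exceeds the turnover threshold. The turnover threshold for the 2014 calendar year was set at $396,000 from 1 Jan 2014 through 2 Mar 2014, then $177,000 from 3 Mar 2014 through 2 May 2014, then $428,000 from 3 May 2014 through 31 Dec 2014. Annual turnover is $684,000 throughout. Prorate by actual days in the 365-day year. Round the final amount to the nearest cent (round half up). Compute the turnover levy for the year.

1 Jan – 2 Mar 2014: 61 days, exemption $396,000 → ($684,000 − $396,000) × 2.6% × 61/365 = $1,251.4192
3 Mar – 2 May 2014: 61 days, exemption $177,000 → ($684,000 − $177,000) × 2.6% × 61/365 = $2,203.0192
3 May – 31 Dec 2014: 243 days, exemption $428,000 → ($684,000 − $428,000) × 2.6% × 243/365 = $4,431.2548
Total = $7,885.6932

$7,885.69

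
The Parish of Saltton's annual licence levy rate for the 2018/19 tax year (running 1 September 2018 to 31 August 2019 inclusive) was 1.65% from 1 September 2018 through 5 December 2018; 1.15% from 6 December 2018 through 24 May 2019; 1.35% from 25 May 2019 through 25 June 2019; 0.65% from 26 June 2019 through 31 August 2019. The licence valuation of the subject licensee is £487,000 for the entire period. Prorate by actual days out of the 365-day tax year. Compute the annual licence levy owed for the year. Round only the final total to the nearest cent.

£5,879.36

1 September – 5 December 2018: 96 days at 1.65% → £487,000 × 1.65% × 96/365 = £2,113.4466
6 December 2018 – 24 May 2019: 170 days at 1.15% → £487,000 × 1.15% × 170/365 = £2,608.4521
25 May – 25 June 2019: 32 days at 1.35% → £487,000 × 1.35% × 32/365 = £576.3945
26 June – 31 August 2019: 67 days at 0.65% → £487,000 × 0.65% × 67/365 = £581.0644
Total = £5,879.3575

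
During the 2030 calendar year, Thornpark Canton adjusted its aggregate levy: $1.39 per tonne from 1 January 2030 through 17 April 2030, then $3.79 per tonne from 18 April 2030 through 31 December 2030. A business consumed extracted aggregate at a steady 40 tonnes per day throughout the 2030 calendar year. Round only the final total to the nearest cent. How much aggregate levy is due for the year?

1 January – 17 April 2030: 107 days × 40 tonnes/day = 4,280 tonnes at $1.39/tonne → $5,949.20
18 April – 31 December 2030: 258 days × 40 tonnes/day = 10,320 tonnes at $3.79/tonne → $39,112.80

$45,062.00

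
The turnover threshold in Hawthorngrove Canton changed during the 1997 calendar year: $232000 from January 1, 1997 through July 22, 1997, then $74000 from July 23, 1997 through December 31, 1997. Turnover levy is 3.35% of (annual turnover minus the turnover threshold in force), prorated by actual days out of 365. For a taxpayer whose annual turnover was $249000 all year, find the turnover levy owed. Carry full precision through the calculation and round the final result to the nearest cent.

$2918.72

January 1 – July 22, 1997: 203 days, exemption $232000 → ($249000 − $232000) × 3.35% × 203/365 = $316.7356
July 23 – December 31, 1997: 162 days, exemption $74000 → ($249000 − $74000) × 3.35% × 162/365 = $2601.9863
Total = $2918.7219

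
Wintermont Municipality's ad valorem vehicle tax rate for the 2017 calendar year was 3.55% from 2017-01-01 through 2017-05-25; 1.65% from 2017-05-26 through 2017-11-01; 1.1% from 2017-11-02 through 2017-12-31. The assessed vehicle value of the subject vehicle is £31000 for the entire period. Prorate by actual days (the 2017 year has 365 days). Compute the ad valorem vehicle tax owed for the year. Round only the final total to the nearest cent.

2017-01-01 to 2017-05-25: 145 days at 3.55% → £31000 × 3.55% × 145/365 = £437.1849
2017-05-26 to 2017-11-01: 160 days at 1.65% → £31000 × 1.65% × 160/365 = £224.2192
2017-11-02 to 2017-12-31: 60 days at 1.1% → £31000 × 1.1% × 60/365 = £56.0548
Total = £717.4589

£717.46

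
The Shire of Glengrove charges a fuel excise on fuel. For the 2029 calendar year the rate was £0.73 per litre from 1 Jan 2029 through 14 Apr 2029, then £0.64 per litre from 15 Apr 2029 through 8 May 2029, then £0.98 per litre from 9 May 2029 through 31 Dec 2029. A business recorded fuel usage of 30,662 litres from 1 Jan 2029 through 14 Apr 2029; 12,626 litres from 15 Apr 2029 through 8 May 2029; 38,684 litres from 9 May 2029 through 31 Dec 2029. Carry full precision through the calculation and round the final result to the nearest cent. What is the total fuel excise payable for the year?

£68,374.22

1 Jan – 14 Apr 2029: 30,662 litres at £0.73/litre → £22,383.26
15 Apr – 8 May 2029: 12,626 litres at £0.64/litre → £8,080.64
9 May – 31 Dec 2029: 38,684 litres at £0.98/litre → £37,910.32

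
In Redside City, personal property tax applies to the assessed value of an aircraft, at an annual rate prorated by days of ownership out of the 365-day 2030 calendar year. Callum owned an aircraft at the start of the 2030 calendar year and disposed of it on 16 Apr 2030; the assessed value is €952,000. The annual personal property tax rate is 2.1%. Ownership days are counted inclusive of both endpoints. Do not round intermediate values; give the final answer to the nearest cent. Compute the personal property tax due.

€5,805.90

Days held (1 Jan – 16 Apr 2030): 106 out of 365
Tax = €952,000 × 2.1% × 106/365 = €5,805.8959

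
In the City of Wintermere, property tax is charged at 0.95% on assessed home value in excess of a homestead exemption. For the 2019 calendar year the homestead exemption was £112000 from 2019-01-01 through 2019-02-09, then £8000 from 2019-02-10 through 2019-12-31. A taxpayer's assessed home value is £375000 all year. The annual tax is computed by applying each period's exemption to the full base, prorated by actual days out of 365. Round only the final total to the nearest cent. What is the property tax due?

£3378.23

2019-01-01 to 2019-02-09: 40 days, exemption £112000 → (£375000 − £112000) × 0.95% × 40/365 = £273.8082
2019-02-10 to 2019-12-31: 325 days, exemption £8000 → (£375000 − £8000) × 0.95% × 325/365 = £3104.4178
Total = £3378.2260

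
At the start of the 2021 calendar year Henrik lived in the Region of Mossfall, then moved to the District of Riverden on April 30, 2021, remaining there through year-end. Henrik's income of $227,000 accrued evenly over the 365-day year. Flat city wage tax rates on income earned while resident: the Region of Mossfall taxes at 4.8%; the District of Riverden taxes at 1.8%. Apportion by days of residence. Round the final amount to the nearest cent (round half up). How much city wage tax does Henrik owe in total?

$6,306.25

The Region of Mossfall, January 1 – April 29, 2021: 119 days → $227,000 × 4.8% × 119/365 = $3,552.3945
The District of Riverden, April 30 – December 31, 2021: 246 days → $227,000 × 1.8% × 246/365 = $2,753.8521
Total = $6,306.2466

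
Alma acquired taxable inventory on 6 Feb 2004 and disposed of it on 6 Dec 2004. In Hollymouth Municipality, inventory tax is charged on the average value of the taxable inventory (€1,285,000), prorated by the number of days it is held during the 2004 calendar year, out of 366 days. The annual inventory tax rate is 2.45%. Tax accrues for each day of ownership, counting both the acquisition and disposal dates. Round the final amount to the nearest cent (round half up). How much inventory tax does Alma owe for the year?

Days held (6 Feb – 6 Dec 2004): 305 out of 366
Tax = €1,285,000 × 2.45% × 305/366 = €26,235.4167

€26,235.42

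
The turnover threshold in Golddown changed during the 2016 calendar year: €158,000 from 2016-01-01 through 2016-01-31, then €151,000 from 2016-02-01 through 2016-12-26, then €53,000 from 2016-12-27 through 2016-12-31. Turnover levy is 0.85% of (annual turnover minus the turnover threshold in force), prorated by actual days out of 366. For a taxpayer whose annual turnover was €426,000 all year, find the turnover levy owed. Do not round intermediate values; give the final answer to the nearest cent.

€2,343.84

2016-01-01 to 2016-01-31: 31 days, exemption €158,000 → (€426,000 − €158,000) × 0.85% × 31/366 = €192.9454
2016-02-01 to 2016-12-26: 330 days, exemption €151,000 → (€426,000 − €151,000) × 0.85% × 330/366 = €2,107.5820
2016-12-27 to 2016-12-31: 5 days, exemption €53,000 → (€426,000 − €53,000) × 0.85% × 5/366 = €43.3128
Total = €2,343.8402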